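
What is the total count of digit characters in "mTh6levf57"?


Input string: 'mTh6levf57'
Operation: count digit characters (0-9)
Scan: 'm', 'T', 'h', '6'(digit), 'l', 'e', 'v', 'f', '5'(digit), '7'(digit)
Digits found: 3
Result: 3


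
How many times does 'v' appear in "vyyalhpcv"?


Input string: 'vyyalhpcv'
Target character: 'v'
Scan each position: s[0]='v', s[8]='v'
Matches found at indices: 0, 8
Total: 2


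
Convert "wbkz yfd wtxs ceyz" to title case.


Input string: 'wbkz yfd wtxs ceyz'
Operation: capitalize first letter of each word
Word transformations: 'wbkz'->'Wbkz', 'yfd'->'Yfd', 'wtxs'->'Wtxs', 'ceyz'->'Ceyz'
Result: Wbkz Yfd Wtxs Ceyz


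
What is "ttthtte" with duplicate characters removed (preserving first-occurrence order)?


Input: 'ttthtte'
Operation: keep first occurrence of each character
Scan: s[0]='t' new -> keep; s[1]='t' seen -> skip; s[2]='t' seen -> skip; s[3]='h' new -> keep; s[4]='t' seen -> skip; s[5]='t' seen -> skip; s[6]='e' new -> keep
Result: the


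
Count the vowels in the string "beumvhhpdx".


Input string: 'beumvhhpdx'
Operation: count vowels (a, e, i, o, u)
Scan: s[0]='b', s[1]='e' (vowel), s[2]='u' (vowel), s[3]='m', s[4]='v', s[5]='h', s[6]='h', s[7]='p', s[8]='d', s[9]='x'
Vowels found: 2
Result: 2


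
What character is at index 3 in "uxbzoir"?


Input string: 'uxbzoir'
Operation: get character at index 3
Index mapping: s[0]='u', s[1]='x', s[2]='b', s[3]='z'
Result: 'z'


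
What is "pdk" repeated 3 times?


Input string: 'pdk'
Operation: repeat 3 times
Concatenation: 'pdk' + 'pdk' + 'pdk'
Result: pdkpdkpdk


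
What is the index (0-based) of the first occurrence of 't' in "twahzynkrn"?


Input string: 'twahzynkrn'
Target: 't'
Scanning left to right: s[0]='t'
First match at index: 0


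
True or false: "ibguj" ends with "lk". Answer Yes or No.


Input string: 'ibguj'
Suffix to check: 'lk'
Last 2 characters of input: 'uj'
Match: False
Result: No


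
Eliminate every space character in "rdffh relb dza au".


Input string: 'rdffh relb dza au'
Operation: remove all spaces
Words: 'rdffh', 'relb', 'dza', 'au'
Join without spaces: rdffhrelbdzaau


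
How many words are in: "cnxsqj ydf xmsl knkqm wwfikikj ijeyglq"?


Input string: 'cnxsqj ydf xmsl knkqm wwfikikj ijeyglq'
Operation: split by spaces
Words found: 'cnxsqj', 'ydf', 'xmsl', 'knkqm', 'wwfikikj', 'ijeyglq'
Word count: 6


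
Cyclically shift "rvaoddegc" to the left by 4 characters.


Input: 'rvaoddegc', shift = 4
Operation: split at index 4 and swap parts
Front part s[0:4] = 'rvao'
Back part s[4:] = 'ddegc'
Rotated = back + front = 'ddegc' + 'rvao'
Result: ddegcrvao


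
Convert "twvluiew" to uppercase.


Input string: 'twvluiew'
Operation: convert each letter to uppercase
Mapping: 't'->'T', 'w'->'W', 'v'->'V', 'l'->'L', 'u'->'U', 'i'->'I', 'e'->'E', 'w'->'W'
Result: TWVLUIEW


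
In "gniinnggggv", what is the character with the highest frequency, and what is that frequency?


Input: 'gniinnggggv'
Operation: tally each character
Counts: 'g':5, 'i':2, 'n':3, 'v':1
Maximum: 'g' appears 5 times


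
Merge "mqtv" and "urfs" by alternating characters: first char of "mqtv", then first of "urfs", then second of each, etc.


String 1: 'mqtv'
String 2: 'urfs'
Operation: alternate characters
Pairs: 'm'+'u', 'q'+'r', 't'+'f', 'v'+'s'
Result: muqrtfvs


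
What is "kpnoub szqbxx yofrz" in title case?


Input string: 'kpnoub szqbxx yofrz'
Operation: capitalize first letter of each word
Word transformations: 'kpnoub'->'Kpnoub', 'szqbxx'->'Szqbxx', 'yofrz'->'Yofrz'
Result: Kpnoub Szqbxx Yofrz


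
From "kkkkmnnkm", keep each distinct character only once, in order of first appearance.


Input: 'kkkkmnnkm'
Operation: keep first occurrence of each character
Scan: s[0]='k' new -> keep; s[1]='k' seen -> skip; s[2]='k' seen -> skip; s[3]='k' seen -> skip; s[4]='m' new -> keep; s[5]='n' new -> keep; s[6]='n' seen -> skip; s[7]='k' seen -> skip; s[8]='m' seen -> skip
Result: kmn


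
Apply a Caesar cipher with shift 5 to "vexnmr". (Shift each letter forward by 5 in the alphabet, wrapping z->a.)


Input: 'vexnmr', shift = 5
Operation: for each letter, (position + 5) mod 26
Mapping: 'v'(21+5=26, 26 mod 26=0)->'a', 'e'(4+5=9)->'j', 'x'(23+5=28, 28 mod 26=2)->'c', 'n'(13+5=18)->'s', 'm'(12+5=17)->'r', 'r'(17+5=22)->'w'
Result: ajcsrw


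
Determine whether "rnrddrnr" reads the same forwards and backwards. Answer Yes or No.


Input string: 'rnrddrnr'
Reversed: 'rnrddrnr'
Compare pairs: s[0]='r' vs s[7]='r' (match), s[1]='n' vs s[6]='n' (match), s[2]='r' vs s[5]='r' (match), s[3]='d' vs s[4]='d' (match)
Palindrome: Yes


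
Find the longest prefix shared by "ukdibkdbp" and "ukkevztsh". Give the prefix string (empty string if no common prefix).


String 1: 'ukdibkdbp'
String 2: 'ukkevztsh'
Compare position by position:
pos 0: 'u' vs 'u' match
pos 1: 'k' vs 'k' match
pos 2: 'd' vs 'k' differ -> stop
Longest common prefix: "uk" (length 2)


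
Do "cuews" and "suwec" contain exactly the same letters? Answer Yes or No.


String 1: 'cuews' -> sorted: 'cesuw'
String 2: 'suwec' -> sorted: 'cesuw'
Compare sorted forms: 'cesuw' == 'cesuw'
Anagram: Yes


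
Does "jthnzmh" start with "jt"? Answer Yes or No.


Input string: 'jthnzmh'
Prefix to check: 'jt'
First 2 characters of input: 'jt'
Match: True
Result: Yes


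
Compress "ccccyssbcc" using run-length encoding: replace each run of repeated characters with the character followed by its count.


Input: 'ccccyssbcc'
Operation: identify consecutive runs
Runs: 'cccc' -> c4, 'y' -> y1, 'ss' -> s2, 'b' -> b1, 'cc' -> c2
Encoded: c4y1s2b1c2


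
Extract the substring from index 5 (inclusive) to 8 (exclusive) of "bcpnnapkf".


Input string: 'bcpnnapkf'
Operation: slice [5:8]
Extract characters: s[5]='a', s[6]='p', s[7]='k'
Result: apk


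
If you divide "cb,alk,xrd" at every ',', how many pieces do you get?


Input string: 'cb,alk,xrd'
Delimiter: ','
Split result: 'cb', 'alk', 'xrd'
Number of parts: 3


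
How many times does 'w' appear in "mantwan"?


Input string: 'mantwan'
Target character: 'w'
Scan each position: s[4]='w'
Matches found at indices: 4
Total: 1


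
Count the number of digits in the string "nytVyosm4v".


Input string: 'nytVyosm4v'
Operation: count digit characters (0-9)
Scan: 'n', 'y', 't', 'V', 'y', 'o', 's', 'm', '4'(digit), 'v'
Digits found: 1
Result: 1


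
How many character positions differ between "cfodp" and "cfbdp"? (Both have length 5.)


String 1: 'cfodp'
String 2: 'cfbdp'
Compare each position: pos 0: 'c'=='c', pos 1: 'f'=='f', pos 2: 'o'!='b', pos 3: 'd'=='d', pos 4: 'p'=='p'
Differing positions: 1
Hamming distance: 1


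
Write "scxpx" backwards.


Input string: 'scxpx'
Operation: reverse character order
Original order: 's' -> 'c' -> 'x' -> 'p' -> 'x'
Reversed order: 'x' -> 'p' -> 'x' -> 'c' -> 's'
Result: xpxcs


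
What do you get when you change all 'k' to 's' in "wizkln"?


Input string: 'wizkln'
Operation: replace 'k' with 's'
Positions of 'k': 3
After replacement: wizsln


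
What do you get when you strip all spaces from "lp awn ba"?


Input string: 'lp awn ba'
Operation: remove all spaces
Words: 'lp', 'awn', 'ba'
Join without spaces: lpawnba


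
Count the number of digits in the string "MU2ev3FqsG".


Input string: 'MU2ev3FqsG'
Operation: count digit characters (0-9)
Scan: 'M', 'U', '2'(digit), 'e', 'v', '3'(digit), 'F', 'q', 's', 'G'
Digits found: 2
Result: 2


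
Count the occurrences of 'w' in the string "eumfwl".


Input string: 'eumfwl'
Target character: 'w'
Scan each position: s[4]='w'
Matches found at indices: 4
Total: 1


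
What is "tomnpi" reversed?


Input string: 'tomnpi'
Operation: reverse character order
Original order: 't' -> 'o' -> 'm' -> 'n' -> 'p' -> 'i'
Reversed order: 'i' -> 'p' -> 'n' -> 'm' -> 'o' -> 't'
Result: ipnmot


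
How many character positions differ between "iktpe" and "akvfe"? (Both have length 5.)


String 1: 'iktpe'
String 2: 'akvfe'
Compare each position: pos 0: 'i'!='a', pos 1: 'k'=='k', pos 2: 't'!='v', pos 3: 'p'!='f', pos 4: 'e'=='e'
Differing positions: 3
Hamming distance: 3


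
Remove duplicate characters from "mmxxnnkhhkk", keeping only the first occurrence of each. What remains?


Input: 'mmxxnnkhhkk'
Operation: keep first occurrence of each character
Scan: s[0]='m' new -> keep; s[1]='m' seen -> skip; s[2]='x' new -> keep; s[3]='x' seen -> skip; s[4]='n' new -> keep; s[5]='n' seen -> skip; s[6]='k' new -> keep; s[7]='h' new -> keep; s[8]='h' seen -> skip; s[9]='k' seen -> skip; s[10]='k' seen -> skip
Result: mxnkh


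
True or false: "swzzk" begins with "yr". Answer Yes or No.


Input string: 'swzzk'
Prefix to check: 'yr'
First 2 characters of input: 'sw'
Match: False
Result: No


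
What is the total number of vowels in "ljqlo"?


Input string: 'ljqlo'
Operation: count vowels (a, e, i, o, u)
Scan: s[0]='l', s[1]='j', s[2]='q', s[3]='l', s[4]='o' (vowel)
Vowels found: 1
Result: 1


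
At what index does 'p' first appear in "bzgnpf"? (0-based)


Input string: 'bzgnpf'
Target: 'p'
Scanning left to right: s[0]='b', s[1]='z', s[2]='g', s[3]='n', s[4]='p'
First match at index: 4


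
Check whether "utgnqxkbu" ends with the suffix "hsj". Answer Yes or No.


Input string: 'utgnqxkbu'
Suffix to check: 'hsj'
Last 3 characters of input: 'kbu'
Match: False
Result: No


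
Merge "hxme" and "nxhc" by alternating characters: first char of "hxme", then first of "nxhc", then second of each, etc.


String 1: 'hxme'
String 2: 'nxhc'
Operation: alternate characters
Pairs: 'h'+'n', 'x'+'x', 'm'+'h', 'e'+'c'
Result: hnxxmhec


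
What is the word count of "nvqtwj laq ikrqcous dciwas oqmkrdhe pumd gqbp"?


Input string: 'nvqtwj laq ikrqcous dciwas oqmkrdhe pumd gqbp'
Operation: split by spaces
Words found: 'nvqtwj', 'laq', 'ikrqcous', 'dciwas', 'oqmkrdhe', 'pumd', 'gqbp'
Word count: 7


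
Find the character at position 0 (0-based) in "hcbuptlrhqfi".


Input string: 'hcbuptlrhqfi'
Operation: get character at index 0
Index mapping: s[0]='h'
Result: 'h'


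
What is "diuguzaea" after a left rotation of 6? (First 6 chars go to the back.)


Input: 'diuguzaea', shift = 6
Operation: split at index 6 and swap parts
Front part s[0:6] = 'diuguz'
Back part s[6:] = 'aea'
Rotated = back + front = 'aea' + 'diuguz'
Result: aeadiuguz


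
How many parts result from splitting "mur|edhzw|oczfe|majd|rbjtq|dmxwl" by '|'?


Input string: 'mur|edhzw|oczfe|majd|rbjtq|dmxwl'
Delimiter: '|'
Split result: 'mur', 'edhzw', 'oczfe', 'majd', 'rbjtq', 'dmxwl'
Number of parts: 6


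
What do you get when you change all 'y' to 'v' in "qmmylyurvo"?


Input string: 'qmmylyurvo'
Operation: replace 'y' with 'v'
Positions of 'y': 3, 5
After replacement: qmmvlvurvo


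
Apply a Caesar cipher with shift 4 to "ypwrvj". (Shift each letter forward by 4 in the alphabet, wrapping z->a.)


Input: 'ypwrvj', shift = 4
Operation: for each letter, (position + 4) mod 26
Mapping: 'y'(24+4=28, 28 mod 26=2)->'c', 'p'(15+4=19)->'t', 'w'(22+4=26, 26 mod 26=0)->'a', 'r'(17+4=21)->'v', 'v'(21+4=25)->'z', 'j'(9+4=13)->'n'
Result: ctavzn


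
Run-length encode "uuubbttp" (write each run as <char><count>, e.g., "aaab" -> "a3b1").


Input: 'uuubbttp'
Operation: identify consecutive runs
Runs: 'uuu' -> u3, 'bb' -> b2, 'tt' -> t2, 'p' -> p1
Encoded: u3b2t2p1


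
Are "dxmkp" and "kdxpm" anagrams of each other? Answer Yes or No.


String 1: 'dxmkp' -> sorted: 'dkmpx'
String 2: 'kdxpm' -> sorted: 'dkmpx'
Compare sorted forms: 'dkmpx' == 'dkmpx'
Anagram: Yes


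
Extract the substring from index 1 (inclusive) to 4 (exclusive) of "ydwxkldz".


Input string: 'ydwxkldz'
Operation: slice [1:4]
Extract characters: s[1]='d', s[2]='w', s[3]='x'
Result: dwx


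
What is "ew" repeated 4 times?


Input string: 'ew'
Operation: repeat 4 times
Concatenation: 'ew' + 'ew' + 'ew' + 'ew'
Result: ewewewew


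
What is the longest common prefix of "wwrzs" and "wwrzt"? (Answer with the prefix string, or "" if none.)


String 1: 'wwrzs'
String 2: 'wwrzt'
Compare position by position:
pos 0: 'w' vs 'w' match
pos 1: 'w' vs 'w' match
pos 2: 'r' vs 'r' match
pos 3: 'z' vs 'z' match
pos 4: 's' vs 't' differ -> stop
Longest common prefix: "wwrz" (length 4)


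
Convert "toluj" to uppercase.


Input string: 'toluj'
Operation: convert each letter to uppercase
Mapping: 't'->'T', 'o'->'O', 'l'->'L', 'u'->'U', 'j'->'J'
Result: TOLUJ


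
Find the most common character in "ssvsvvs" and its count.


Input: 'ssvsvvs'
Operation: tally each character
Counts: 's':4, 'v':3
Maximum: 's' appears 4 times


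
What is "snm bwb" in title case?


Input string: 'snm bwb'
Operation: capitalize first letter of each word
Word transformations: 'snm'->'Snm', 'bwb'->'Bwb'
Result: Snm Bwb


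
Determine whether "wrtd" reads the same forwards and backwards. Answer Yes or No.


Input string: 'wrtd'
Reversed: 'dtrw'
Compare pairs: s[0]='w' vs s[3]='d' (mismatch), s[1]='r' vs s[2]='t' (mismatch)
Palindrome: No


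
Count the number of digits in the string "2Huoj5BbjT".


Input string: '2Huoj5BbjT'
Operation: count digit characters (0-9)
Scan: '2'(digit), 'H', 'u', 'o', 'j', '5'(digit), 'B', 'b', 'j', 'T'
Digits found: 2
Result: 2


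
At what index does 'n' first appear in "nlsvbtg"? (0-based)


Input string: 'nlsvbtg'
Target: 'n'
Scanning left to right: s[0]='n'
First match at index: 0


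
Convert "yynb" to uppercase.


Input string: 'yynb'
Operation: convert each letter to uppercase
Mapping: 'y'->'Y', 'y'->'Y', 'n'->'N', 'b'->'B'
Result: YYNB


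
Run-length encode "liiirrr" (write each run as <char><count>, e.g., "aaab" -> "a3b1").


Input: 'liiirrr'
Operation: identify consecutive runs
Runs: 'l' -> l1, 'iii' -> i3, 'rrr' -> r3
Encoded: l1i3r3


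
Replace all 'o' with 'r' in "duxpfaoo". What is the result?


Input string: 'duxpfaoo'
Operation: replace 'o' with 'r'
Positions of 'o': 6, 7
After replacement: duxpfarr


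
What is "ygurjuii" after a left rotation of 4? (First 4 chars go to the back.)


Input: 'ygurjuii', shift = 4
Operation: split at index 4 and swap parts
Front part s[0:4] = 'ygur'
Back part s[4:] = 'juii'
Rotated = back + front = 'juii' + 'ygur'
Result: juiiygur


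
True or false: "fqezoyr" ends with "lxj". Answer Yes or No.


Input string: 'fqezoyr'
Suffix to check: 'lxj'
Last 3 characters of input: 'oyr'
Match: False
Result: No


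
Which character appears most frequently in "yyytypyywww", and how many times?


Input: 'yyytypyywww'
Operation: tally each character
Counts: 'p':1, 't':1, 'w':3, 'y':6
Maximum: 'y' appears 6 times


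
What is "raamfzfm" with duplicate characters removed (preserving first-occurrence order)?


Input: 'raamfzfm'
Operation: keep first occurrence of each character
Scan: s[0]='r' new -> keep; s[1]='a' new -> keep; s[2]='a' seen -> skip; s[3]='m' new -> keep; s[4]='f' new -> keep; s[5]='z' new -> keep; s[6]='f' seen -> skip; s[7]='m' seen -> skip
Result: ramfz


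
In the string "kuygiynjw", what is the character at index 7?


Input string: 'kuygiynjw'
Operation: get character at index 7
Index mapping: s[0]='k', s[1]='u', s[2]='y', s[3]='g', s[4]='i', s[5]='y', s[6]='n', s[7]='j'
Result: 'j'


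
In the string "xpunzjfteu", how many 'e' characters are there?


Input string: 'xpunzjfteu'
Target character: 'e'
Scan each position: s[8]='e'
Matches found at indices: 8
Total: 1


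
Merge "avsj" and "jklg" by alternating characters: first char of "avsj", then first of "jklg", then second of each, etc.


String 1: 'avsj'
String 2: 'jklg'
Operation: alternate characters
Pairs: 'a'+'j', 'v'+'k', 's'+'l', 'j'+'g'
Result: ajvksljg


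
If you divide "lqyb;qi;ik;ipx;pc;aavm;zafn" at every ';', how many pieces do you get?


Input string: 'lqyb;qi;ik;ipx;pc;aavm;zafn'
Delimiter: ';'
Split result: 'lqyb', 'qi', 'ik', 'ipx', 'pc', 'aavm', 'zafn'
Number of parts: 7


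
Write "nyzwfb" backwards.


Input string: 'nyzwfb'
Operation: reverse character order
Original order: 'n' -> 'y' -> 'z' -> 'w' -> 'f' -> 'b'
Reversed order: 'b' -> 'f' -> 'w' -> 'z' -> 'y' -> 'n'
Result: bfwzyn


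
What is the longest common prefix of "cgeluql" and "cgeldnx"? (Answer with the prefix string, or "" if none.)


String 1: 'cgeluql'
String 2: 'cgeldnx'
Compare position by position:
pos 0: 'c' vs 'c' match
pos 1: 'g' vs 'g' match
pos 2: 'e' vs 'e' match
pos 3: 'l' vs 'l' match
pos 4: 'u' vs 'd' differ -> stop
Longest common prefix: "cgel" (length 4)


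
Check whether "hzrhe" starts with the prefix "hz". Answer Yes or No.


Input string: 'hzrhe'
Prefix to check: 'hz'
First 2 characters of input: 'hz'
Match: True
Result: Yes


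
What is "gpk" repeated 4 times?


Input string: 'gpk'
Operation: repeat 4 times
Concatenation: 'gpk' + 'gpk' + 'gpk' + 'gpk'
Result: gpkgpkgpkgpk


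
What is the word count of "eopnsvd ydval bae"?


Input string: 'eopnsvd ydval bae'
Operation: split by spaces
Words found: 'eopnsvd', 'ydval', 'bae'
Word count: 3


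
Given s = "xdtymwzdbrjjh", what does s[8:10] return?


Input string: 'xdtymwzdbrjjh'
Operation: slice [8:10]
Extract characters: s[8]='b', s[9]='r'
Result: br


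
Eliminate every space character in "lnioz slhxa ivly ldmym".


Input string: 'lnioz slhxa ivly ldmym'
Operation: remove all spaces
Words: 'lnioz', 'slhxa', 'ivly', 'ldmym'
Join without spaces: lniozslhxaivlyldmym


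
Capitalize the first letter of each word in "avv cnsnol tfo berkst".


Input string: 'avv cnsnol tfo berkst'
Operation: capitalize first letter of each word
Word transformations: 'avv'->'Avv', 'cnsnol'->'Cnsnol', 'tfo'->'Tfo', 'berkst'->'Berkst'
Result: Avv Cnsnol Tfo Berkst


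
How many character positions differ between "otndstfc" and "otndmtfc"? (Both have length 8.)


String 1: 'otndstfc'
String 2: 'otndmtfc'
Compare each position: pos 0: 'o'=='o', pos 1: 't'=='t', pos 2: 'n'=='n', pos 3: 'd'=='d', pos 4: 's'!='m', pos 5: 't'=='t', pos 6: 'f'=='f', pos 7: 'c'=='c'
Differing positions: 1
Hamming distance: 1


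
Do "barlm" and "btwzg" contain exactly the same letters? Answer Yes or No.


String 1: 'barlm' -> sorted: 'ablmr'
String 2: 'btwzg' -> sorted: 'bgtwz'
Compare sorted forms: 'ablmr' != 'bgtwz'
Anagram: No


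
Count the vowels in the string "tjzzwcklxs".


Input string: 'tjzzwcklxs'
Operation: count vowels (a, e, i, o, u)
Scan: s[0]='t', s[1]='j', s[2]='z', s[3]='z', s[4]='w', s[5]='c', s[6]='k', s[7]='l', s[8]='x', s[9]='s'
Vowels found: 0
Result: 0


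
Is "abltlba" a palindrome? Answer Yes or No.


Input string: 'abltlba'
Reversed: 'abltlba'
Compare pairs: s[0]='a' vs s[6]='a' (match), s[1]='b' vs s[5]='b' (match), s[2]='l' vs s[4]='l' (match)
Palindrome: Yes


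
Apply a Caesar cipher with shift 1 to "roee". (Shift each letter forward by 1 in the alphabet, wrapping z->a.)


Input: 'roee', shift = 1
Operation: for each letter, (position + 1) mod 26
Mapping: 'r'(17+1=18)->'s', 'o'(14+1=15)->'p', 'e'(4+1=5)->'f', 'e'(4+1=5)->'f'
Result: spff


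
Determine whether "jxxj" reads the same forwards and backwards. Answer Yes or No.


Input string: 'jxxj'
Reversed: 'jxxj'
Compare pairs: s[0]='j' vs s[3]='j' (match), s[1]='x' vs s[2]='x' (match)
Palindrome: Yes


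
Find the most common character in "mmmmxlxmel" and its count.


Input: 'mmmmxlxmel'
Operation: tally each character
Counts: 'e':1, 'l':2, 'm':5, 'x':2
Maximum: 'm' appears 5 times


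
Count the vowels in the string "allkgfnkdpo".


Input string: 'allkgfnkdpo'
Operation: count vowels (a, e, i, o, u)
Scan: s[0]='a' (vowel), s[1]='l', s[2]='l', s[3]='k', s[4]='g', s[5]='f', s[6]='n', s[7]='k', s[8]='d', s[9]='p', s[10]='o' (vowel)
Vowels found: 2
Result: 2


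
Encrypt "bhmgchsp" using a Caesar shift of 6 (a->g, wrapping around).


Input: 'bhmgchsp', shift = 6
Operation: for each letter, (position + 6) mod 26
Mapping: 'b'(1+6=7)->'h', 'h'(7+6=13)->'n', 'm'(12+6=18)->'s', 'g'(6+6=12)->'m', 'c'(2+6=8)->'i', 'h'(7+6=13)->'n', 's'(18+6=24)->'y', 'p'(15+6=21)->'v'
Result: hnsminyv


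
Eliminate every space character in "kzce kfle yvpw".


Input string: 'kzce kfle yvpw'
Operation: remove all spaces
Words: 'kzce', 'kfle', 'yvpw'
Join without spaces: kzcekfleyvpw


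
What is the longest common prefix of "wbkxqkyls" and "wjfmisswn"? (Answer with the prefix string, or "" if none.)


String 1: 'wbkxqkyls'
String 2: 'wjfmisswn'
Compare position by position:
pos 0: 'w' vs 'w' match
pos 1: 'b' vs 'j' differ -> stop
Longest common prefix: "w" (length 1)


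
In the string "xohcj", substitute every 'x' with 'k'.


Input string: 'xohcj'
Operation: replace 'x' with 'k'
Positions of 'x': 0
After replacement: kohcj


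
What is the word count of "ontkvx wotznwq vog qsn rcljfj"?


Input string: 'ontkvx wotznwq vog qsn rcljfj'
Operation: split by spaces
Words found: 'ontkvx', 'wotznwq', 'vog', 'qsn', 'rcljfj'
Word count: 5


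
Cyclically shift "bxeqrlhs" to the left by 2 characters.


Input: 'bxeqrlhs', shift = 2
Operation: split at index 2 and swap parts
Front part s[0:2] = 'bx'
Back part s[2:] = 'eqrlhs'
Rotated = back + front = 'eqrlhs' + 'bx'
Result: eqrlhsbx


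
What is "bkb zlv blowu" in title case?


Input string: 'bkb zlv blowu'
Operation: capitalize first letter of each word
Word transformations: 'bkb'->'Bkb', 'zlv'->'Zlv', 'blowu'->'Blowu'
Result: Bkb Zlv Blowu


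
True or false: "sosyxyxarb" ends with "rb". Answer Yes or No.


Input string: 'sosyxyxarb'
Suffix to check: 'rb'
Last 2 characters of input: 'rb'
Match: True
Result: Yes


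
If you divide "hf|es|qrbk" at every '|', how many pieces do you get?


Input string: 'hf|es|qrbk'
Delimiter: '|'
Split result: 'hf', 'es', 'qrbk'
Number of parts: 3


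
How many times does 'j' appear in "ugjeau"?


Input string: 'ugjeau'
Target character: 'j'
Scan each position: s[2]='j'
Matches found at indices: 2
Total: 1


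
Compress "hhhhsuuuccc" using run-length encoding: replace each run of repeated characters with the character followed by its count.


Input: 'hhhhsuuuccc'
Operation: identify consecutive runs
Runs: 'hhhh' -> h4, 's' -> s1, 'uuu' -> u3, 'ccc' -> c3
Encoded: h4s1u3c3


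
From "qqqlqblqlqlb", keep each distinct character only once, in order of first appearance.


Input: 'qqqlqblqlqlb'
Operation: keep first occurrence of each character
Scan: s[0]='q' new -> keep; s[1]='q' seen -> skip; s[2]='q' seen -> skip; s[3]='l' new -> keep; s[4]='q' seen -> skip; s[5]='b' new -> keep; s[6]='l' seen -> skip; s[7]='q' seen -> skip; s[8]='l' seen -> skip; s[9]='q' seen -> skip; s[10]='l' seen -> skip; s[11]='b' seen -> skip
Result: qlb


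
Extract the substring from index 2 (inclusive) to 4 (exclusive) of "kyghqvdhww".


Input string: 'kyghqvdhww'
Operation: slice [2:4]
Extract characters: s[2]='g', s[3]='h'
Result: gh


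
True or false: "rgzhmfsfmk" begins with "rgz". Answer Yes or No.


Input string: 'rgzhmfsfmk'
Prefix to check: 'rgz'
First 3 characters of input: 'rgz'
Match: True
Result: Yes


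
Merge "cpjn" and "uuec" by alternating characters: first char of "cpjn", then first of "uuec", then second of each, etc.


String 1: 'cpjn'
String 2: 'uuec'
Operation: alternate characters
Pairs: 'c'+'u', 'p'+'u', 'j'+'e', 'n'+'c'
Result: cupujenc


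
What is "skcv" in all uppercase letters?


Input string: 'skcv'
Operation: convert each letter to uppercase
Mapping: 's'->'S', 'k'->'K', 'c'->'C', 'v'->'V'
Result: SKCV


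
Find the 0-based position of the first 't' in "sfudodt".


Input string: 'sfudodt'
Target: 't'
Scanning left to right: s[0]='s', s[1]='f', s[2]='u', s[3]='d', s[4]='o', s[5]='d', s[6]='t'
First match at index: 6


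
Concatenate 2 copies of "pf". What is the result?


Input string: 'pf'
Operation: repeat 2 times
Concatenation: 'pf' + 'pf'
Result: pfpf


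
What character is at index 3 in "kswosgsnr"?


Input string: 'kswosgsnr'
Operation: get character at index 3
Index mapping: s[0]='k', s[1]='s', s[2]='w', s[3]='o'
Result: 'o'


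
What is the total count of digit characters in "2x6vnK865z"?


Input string: '2x6vnK865z'
Operation: count digit characters (0-9)
Scan: '2'(digit), 'x', '6'(digit), 'v', 'n', 'K', '8'(digit), '6'(digit), '5'(digit), 'z'
Digits found: 5
Result: 5


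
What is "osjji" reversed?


Input string: 'osjji'
Operation: reverse character order
Original order: 'o' -> 's' -> 'j' -> 'j' -> 'i'
Reversed order: 'i' -> 'j' -> 'j' -> 's' -> 'o'
Result: ijjso


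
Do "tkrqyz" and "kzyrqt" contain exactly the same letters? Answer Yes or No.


String 1: 'tkrqyz' -> sorted: 'kqrtyz'
String 2: 'kzyrqt' -> sorted: 'kqrtyz'
Compare sorted forms: 'kqrtyz' == 'kqrtyz'
Anagram: Yes


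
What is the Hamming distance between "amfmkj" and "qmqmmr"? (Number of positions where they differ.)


String 1: 'amfmkj'
String 2: 'qmqmmr'
Compare each position: pos 0: 'a'!='q', pos 1: 'm'=='m', pos 2: 'f'!='q', pos 3: 'm'=='m', pos 4: 'k'!='m', pos 5: 'j'!='r'
Differing positions: 4
Hamming distance: 4


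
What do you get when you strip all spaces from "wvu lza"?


Input string: 'wvu lza'
Operation: remove all spaces
Words: 'wvu', 'lza'
Join without spaces: wvulza


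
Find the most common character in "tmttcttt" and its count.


Input: 'tmttcttt'
Operation: tally each character
Counts: 'c':1, 'm':1, 't':6
Maximum: 't' appears 6 times


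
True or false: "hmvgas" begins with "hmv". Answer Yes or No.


Input string: 'hmvgas'
Prefix to check: 'hmv'
First 3 characters of input: 'hmv'
Match: True
Result: Yes


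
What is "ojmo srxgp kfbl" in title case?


Input string: 'ojmo srxgp kfbl'
Operation: capitalize first letter of each word
Word transformations: 'ojmo'->'Ojmo', 'srxgp'->'Srxgp', 'kfbl'->'Kfbl'
Result: Ojmo Srxgp Kfbl


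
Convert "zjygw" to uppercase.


Input string: 'zjygw'
Operation: convert each letter to uppercase
Mapping: 'z'->'Z', 'j'->'J', 'y'->'Y', 'g'->'G', 'w'->'W'
Result: ZJYGW


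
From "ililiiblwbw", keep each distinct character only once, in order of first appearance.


Input: 'ililiiblwbw'
Operation: keep first occurrence of each character
Scan: s[0]='i' new -> keep; s[1]='l' new -> keep; s[2]='i' seen -> skip; s[3]='l' seen -> skip; s[4]='i' seen -> skip; s[5]='i' seen -> skip; s[6]='b' new -> keep; s[7]='l' seen -> skip; s[8]='w' new -> keep; s[9]='b' seen -> skip; s[10]='w' seen -> skip
Result: ilbw


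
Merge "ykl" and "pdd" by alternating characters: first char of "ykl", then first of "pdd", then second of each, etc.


String 1: 'ykl'
String 2: 'pdd'
Operation: alternate characters
Pairs: 'y'+'p', 'k'+'d', 'l'+'d'
Result: ypkdld


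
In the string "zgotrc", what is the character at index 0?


Input string: 'zgotrc'
Operation: get character at index 0
Index mapping: s[0]='z'
Result: 'z'


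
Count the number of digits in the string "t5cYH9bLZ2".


Input string: 't5cYH9bLZ2'
Operation: count digit characters (0-9)
Scan: 't', '5'(digit), 'c', 'Y', 'H', '9'(digit), 'b', 'L', 'Z', '2'(digit)
Digits found: 3
Result: 3


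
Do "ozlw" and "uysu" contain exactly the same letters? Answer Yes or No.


String 1: 'ozlw' -> sorted: 'lowz'
String 2: 'uysu' -> sorted: 'suuy'
Compare sorted forms: 'lowz' != 'suuy'
Anagram: No


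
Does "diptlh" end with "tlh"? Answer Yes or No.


Input string: 'diptlh'
Suffix to check: 'tlh'
Last 3 characters of input: 'tlh'
Match: True
Result: Yes


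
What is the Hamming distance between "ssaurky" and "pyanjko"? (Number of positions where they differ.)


String 1: 'ssaurky'
String 2: 'pyanjko'
Compare each position: pos 0: 's'!='p', pos 1: 's'!='y', pos 2: 'a'=='a', pos 3: 'u'!='n', pos 4: 'r'!='j', pos 5: 'k'=='k', pos 6: 'y'!='o'
Differing positions: 5
Hamming distance: 5


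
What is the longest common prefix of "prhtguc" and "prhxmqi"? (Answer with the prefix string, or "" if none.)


String 1: 'prhtguc'
String 2: 'prhxmqi'
Compare position by position:
pos 0: 'p' vs 'p' match
pos 1: 'r' vs 'r' match
pos 2: 'h' vs 'h' match
pos 3: 't' vs 'x' differ -> stop
Longest common prefix: "prh" (length 3)


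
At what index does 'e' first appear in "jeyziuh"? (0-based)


Input string: 'jeyziuh'
Target: 'e'
Scanning left to right: s[0]='j', s[1]='e'
First match at index: 1


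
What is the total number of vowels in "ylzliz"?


Input string: 'ylzliz'
Operation: count vowels (a, e, i, o, u)
Scan: s[0]='y', s[1]='l', s[2]='z', s[3]='l', s[4]='i' (vowel), s[5]='z'
Vowels found: 1
Result: 1


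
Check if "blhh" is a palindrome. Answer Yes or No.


Input string: 'blhh'
Reversed: 'hhlb'
Compare pairs: s[0]='b' vs s[3]='h' (mismatch), s[1]='l' vs s[2]='h' (mismatch)
Palindrome: No


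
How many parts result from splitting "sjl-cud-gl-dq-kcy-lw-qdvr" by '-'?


Input string: 'sjl-cud-gl-dq-kcy-lw-qdvr'
Delimiter: '-'
Split result: 'sjl', 'cud', 'gl', 'dq', 'kcy', 'lw', 'qdvr'
Number of parts: 7


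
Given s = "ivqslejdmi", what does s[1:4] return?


Input string: 'ivqslejdmi'
Operation: slice [1:4]
Extract characters: s[1]='v', s[2]='q', s[3]='s'
Result: vqs


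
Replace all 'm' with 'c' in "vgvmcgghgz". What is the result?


Input string: 'vgvmcgghgz'
Operation: replace 'm' with 'c'
Positions of 'm': 3
After replacement: vgvccgghgz


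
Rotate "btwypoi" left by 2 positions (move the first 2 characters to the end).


Input: 'btwypoi', shift = 2
Operation: split at index 2 and swap parts
Front part s[0:2] = 'bt'
Back part s[2:] = 'wypoi'
Rotated = back + front = 'wypoi' + 'bt'
Result: wypoibt


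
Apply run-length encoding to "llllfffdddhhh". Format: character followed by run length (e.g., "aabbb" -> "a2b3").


Input: 'llllfffdddhhh'
Operation: identify consecutive runs
Runs: 'llll' -> l4, 'fff' -> f3, 'ddd' -> d3, 'hhh' -> h3
Encoded: l4f3d3h3


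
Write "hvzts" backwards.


Input string: 'hvzts'
Operation: reverse character order
Original order: 'h' -> 'v' -> 'z' -> 't' -> 's'
Reversed order: 's' -> 't' -> 'z' -> 'v' -> 'h'
Result: stzvh


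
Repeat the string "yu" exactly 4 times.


Input string: 'yu'
Operation: repeat 4 times
Concatenation: 'yu' + 'yu' + 'yu' + 'yu'
Result: yuyuyuyu


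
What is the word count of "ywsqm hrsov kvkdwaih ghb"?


Input string: 'ywsqm hrsov kvkdwaih ghb'
Operation: split by spaces
Words found: 'ywsqm', 'hrsov', 'kvkdwaih', 'ghb'
Word count: 4


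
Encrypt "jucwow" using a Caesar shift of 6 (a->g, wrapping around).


Input: 'jucwow', shift = 6
Operation: for each letter, (position + 6) mod 26
Mapping: 'j'(9+6=15)->'p', 'u'(20+6=26, 26 mod 26=0)->'a', 'c'(2+6=8)->'i', 'w'(22+6=28, 28 mod 26=2)->'c', 'o'(14+6=20)->'u', 'w'(22+6=28, 28 mod 26=2)->'c'
Result: paicuc


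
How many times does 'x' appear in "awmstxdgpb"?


Input string: 'awmstxdgpb'
Target character: 'x'
Scan each position: s[5]='x'
Matches found at indices: 5
Total: 1


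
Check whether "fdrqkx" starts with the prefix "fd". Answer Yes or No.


Input string: 'fdrqkx'
Prefix to check: 'fd'
First 2 characters of input: 'fd'
Match: True
Result: Yes


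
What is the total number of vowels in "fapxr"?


Input string: 'fapxr'
Operation: count vowels (a, e, i, o, u)
Scan: s[0]='f', s[1]='a' (vowel), s[2]='p', s[3]='x', s[4]='r'
Vowels found: 1
Result: 1


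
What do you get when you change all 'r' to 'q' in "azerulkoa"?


Input string: 'azerulkoa'
Operation: replace 'r' with 'q'
Positions of 'r': 3
After replacement: azequlkoa


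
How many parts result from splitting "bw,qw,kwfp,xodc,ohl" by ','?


Input string: 'bw,qw,kwfp,xodc,ohl'
Delimiter: ','
Split result: 'bw', 'qw', 'kwfp', 'xodc', 'ohl'
Number of parts: 5


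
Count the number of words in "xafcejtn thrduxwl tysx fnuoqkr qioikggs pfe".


Input string: 'xafcejtn thrduxwl tysx fnuoqkr qioikggs pfe'
Operation: split by spaces
Words found: 'xafcejtn', 'thrduxwl', 'tysx', 'fnuoqkr', 'qioikggs', 'pfe'
Word count: 6


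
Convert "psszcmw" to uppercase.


Input string: 'psszcmw'
Operation: convert each letter to uppercase
Mapping: 'p'->'P', 's'->'S', 's'->'S', 'z'->'Z', 'c'->'C', 'm'->'M', 'w'->'W'
Result: PSSZCMW


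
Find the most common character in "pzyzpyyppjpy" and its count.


Input: 'pzyzpyyppjpy'
Operation: tally each character
Counts: 'j':1, 'p':5, 'y':4, 'z':2
Maximum: 'p' appears 5 times


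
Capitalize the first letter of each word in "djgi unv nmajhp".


Input string: 'djgi unv nmajhp'
Operation: capitalize first letter of each word
Word transformations: 'djgi'->'Djgi', 'unv'->'Unv', 'nmajhp'->'Nmajhp'
Result: Djgi Unv Nmajhp


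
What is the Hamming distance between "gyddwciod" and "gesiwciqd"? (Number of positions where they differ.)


String 1: 'gyddwciod'
String 2: 'gesiwciqd'
Compare each position: pos 0: 'g'=='g', pos 1: 'y'!='e', pos 2: 'd'!='s', pos 3: 'd'!='i', pos 4: 'w'=='w', pos 5: 'c'=='c', pos 6: 'i'=='i', pos 7: 'o'!='q', pos 8: 'd'=='d'
Differing positions: 4
Hamming distance: 4


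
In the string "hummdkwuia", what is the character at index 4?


Input string: 'hummdkwuia'
Operation: get character at index 4
Index mapping: s[0]='h', s[1]='u', s[2]='m', s[3]='m', s[4]='d'
Result: 'd'


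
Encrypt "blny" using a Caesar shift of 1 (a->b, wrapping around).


Input: 'blny', shift = 1
Operation: for each letter, (position + 1) mod 26
Mapping: 'b'(1+1=2)->'c', 'l'(11+1=12)->'m', 'n'(13+1=14)->'o', 'y'(24+1=25)->'z'
Result: cmoz


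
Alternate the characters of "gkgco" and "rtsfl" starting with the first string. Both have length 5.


String 1: 'gkgco'
String 2: 'rtsfl'
Operation: alternate characters
Pairs: 'g'+'r', 'k'+'t', 'g'+'s', 'c'+'f', 'o'+'l'
Result: grktgscfol


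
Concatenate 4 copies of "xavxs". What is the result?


Input string: 'xavxs'
Operation: repeat 4 times
Concatenation: 'xavxs' + 'xavxs' + 'xavxs' + 'xavxs'
Result: xavxsxavxsxavxsxavxs


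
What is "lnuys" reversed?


Input string: 'lnuys'
Operation: reverse character order
Original order: 'l' -> 'n' -> 'u' -> 'y' -> 's'
Reversed order: 's' -> 'y' -> 'u' -> 'n' -> 'l'
Result: syunl


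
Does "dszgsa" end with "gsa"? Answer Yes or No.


Input string: 'dszgsa'
Suffix to check: 'gsa'
Last 3 characters of input: 'gsa'
Match: True
Result: Yes


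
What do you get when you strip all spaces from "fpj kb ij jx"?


Input string: 'fpj kb ij jx'
Operation: remove all spaces
Words: 'fpj', 'kb', 'ij', 'jx'
Join without spaces: fpjkbijjx


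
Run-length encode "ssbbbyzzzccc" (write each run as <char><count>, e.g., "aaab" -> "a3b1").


Input: 'ssbbbyzzzccc'
Operation: identify consecutive runs
Runs: 'ss' -> s2, 'bbb' -> b3, 'y' -> y1, 'zzz' -> z3, 'ccc' -> c3
Encoded: s2b3y1z3c3


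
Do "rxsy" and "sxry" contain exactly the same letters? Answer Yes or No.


String 1: 'rxsy' -> sorted: 'rsxy'
String 2: 'sxry' -> sorted: 'rsxy'
Compare sorted forms: 'rsxy' == 'rsxy'
Anagram: Yes


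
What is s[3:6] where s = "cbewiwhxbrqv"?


Input string: 'cbewiwhxbrqv'
Operation: slice [3:6]
Extract characters: s[3]='w', s[4]='i', s[5]='w'
Result: wiw


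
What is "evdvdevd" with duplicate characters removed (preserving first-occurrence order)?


Input: 'evdvdevd'
Operation: keep first occurrence of each character
Scan: s[0]='e' new -> keep; s[1]='v' new -> keep; s[2]='d' new -> keep; s[3]='v' seen -> skip; s[4]='d' seen -> skip; s[5]='e' seen -> skip; s[6]='v' seen -> skip; s[7]='d' seen -> skip
Result: evd


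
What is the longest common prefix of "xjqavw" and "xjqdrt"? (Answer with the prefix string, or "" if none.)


String 1: 'xjqavw'
String 2: 'xjqdrt'
Compare position by position:
pos 0: 'x' vs 'x' match
pos 1: 'j' vs 'j' match
pos 2: 'q' vs 'q' match
pos 3: 'a' vs 'd' differ -> stop
Longest common prefix: "xjq" (length 3)


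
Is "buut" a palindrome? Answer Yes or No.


Input string: 'buut'
Reversed: 'tuub'
Compare pairs: s[0]='b' vs s[3]='t' (mismatch), s[1]='u' vs s[2]='u' (match)
Palindrome: No


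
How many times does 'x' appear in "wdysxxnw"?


Input string: 'wdysxxnw'
Target character: 'x'
Scan each position: s[4]='x', s[5]='x'
Matches found at indices: 4, 5
Total: 2


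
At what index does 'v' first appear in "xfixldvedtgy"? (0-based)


Input string: 'xfixldvedtgy'
Target: 'v'
Scanning left to right: s[0]='x', s[1]='f', s[2]='i', s[3]='x', s[4]='l', s[5]='d', s[6]='v'
First match at index: 6


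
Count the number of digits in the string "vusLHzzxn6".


Input string: 'vusLHzzxn6'
Operation: count digit characters (0-9)
Scan: 'v', 'u', 's', 'L', 'H', 'z', 'z', 'x', 'n', '6'(digit)
Digits found: 1
Result: 1


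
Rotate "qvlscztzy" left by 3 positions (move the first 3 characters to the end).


Input: 'qvlscztzy', shift = 3
Operation: split at index 3 and swap parts
Front part s[0:3] = 'qvl'
Back part s[3:] = 'scztzy'
Rotated = back + front = 'scztzy' + 'qvl'
Result: scztzyqvl


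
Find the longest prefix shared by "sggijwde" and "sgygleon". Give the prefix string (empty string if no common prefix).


String 1: 'sggijwde'
String 2: 'sgygleon'
Compare position by position:
pos 0: 's' vs 's' match
pos 1: 'g' vs 'g' match
pos 2: 'g' vs 'y' differ -> stop
Longest common prefix: "sg" (length 2)


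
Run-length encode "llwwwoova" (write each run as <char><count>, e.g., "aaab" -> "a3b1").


Input: 'llwwwoova'
Operation: identify consecutive runs
Runs: 'll' -> l2, 'www' -> w3, 'oo' -> o2, 'v' -> v1, 'a' -> a1
Encoded: l2w3o2v1a1


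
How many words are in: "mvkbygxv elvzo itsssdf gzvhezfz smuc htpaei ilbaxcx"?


Input string: 'mvkbygxv elvzo itsssdf gzvhezfz smuc htpaei ilbaxcx'
Operation: split by spaces
Words found: 'mvkbygxv', 'elvzo', 'itsssdf', 'gzvhezfz', 'smuc', 'htpaei', 'ilbaxcx'
Word count: 7


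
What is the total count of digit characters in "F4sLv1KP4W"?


Input string: 'F4sLv1KP4W'
Operation: count digit characters (0-9)
Scan: 'F', '4'(digit), 's', 'L', 'v', '1'(digit), 'K', 'P', '4'(digit), 'W'
Digits found: 3
Result: 3


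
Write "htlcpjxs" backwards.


Input string: 'htlcpjxs'
Operation: reverse character order
Original order: 'h' -> 't' -> 'l' -> 'c' -> 'p' -> 'j' -> 'x' -> 's'
Reversed order: 's' -> 'x' -> 'j' -> 'p' -> 'c' -> 'l' -> 't' -> 'h'
Result: sxjpclth


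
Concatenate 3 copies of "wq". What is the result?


Input string: 'wq'
Operation: repeat 3 times
Concatenation: 'wq' + 'wq' + 'wq'
Result: wqwqwq


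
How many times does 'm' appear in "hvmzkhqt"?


Input string: 'hvmzkhqt'
Target character: 'm'
Scan each position: s[2]='m'
Matches found at indices: 2
Total: 1


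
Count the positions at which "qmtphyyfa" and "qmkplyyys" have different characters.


String 1: 'qmtphyyfa'
String 2: 'qmkplyyys'
Compare each position: pos 0: 'q'=='q', pos 1: 'm'=='m', pos 2: 't'!='k', pos 3: 'p'=='p', pos 4: 'h'!='l', pos 5: 'y'=='y', pos 6: 'y'=='y', pos 7: 'f'!='y', pos 8: 'a'!='s'
Differing positions: 4
Hamming distance: 4


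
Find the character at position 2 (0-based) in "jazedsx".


Input string: 'jazedsx'
Operation: get character at index 2
Index mapping: s[0]='j', s[1]='a', s[2]='z'
Result: 'z'


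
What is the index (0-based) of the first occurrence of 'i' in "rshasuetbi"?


Input string: 'rshasuetbi'
Target: 'i'
Scanning left to right: s[0]='r', s[1]='s', s[2]='h', s[3]='a', s[4]='s', s[5]='u', s[6]='e', s[7]='t', s[8]='b', s[9]='i'
First match at index: 9


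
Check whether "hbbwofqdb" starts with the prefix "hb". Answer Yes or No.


Input string: 'hbbwofqdb'
Prefix to check: 'hb'
First 2 characters of input: 'hb'
Match: True
Result: Yes


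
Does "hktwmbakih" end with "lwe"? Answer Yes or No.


Input string: 'hktwmbakih'
Suffix to check: 'lwe'
Last 3 characters of input: 'kih'
Match: False
Result: No
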